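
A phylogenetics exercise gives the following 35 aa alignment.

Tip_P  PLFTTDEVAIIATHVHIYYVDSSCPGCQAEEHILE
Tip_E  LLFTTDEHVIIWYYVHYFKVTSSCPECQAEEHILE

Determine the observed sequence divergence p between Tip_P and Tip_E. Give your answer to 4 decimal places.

Mismatches occur at site 1 (P↔L), site 8 (V↔H), site 9 (A↔V), site 12 (A↔W), site 13 (T↔Y), site 14 (H↔Y), site 17 (I↔Y), site 18 (Y↔F), site 19 (Y↔K), site 21 (D↔T), site 26 (G↔E).
There are 11 differences over 35 sites, so p = 11/35 = 0.3143.

0.3143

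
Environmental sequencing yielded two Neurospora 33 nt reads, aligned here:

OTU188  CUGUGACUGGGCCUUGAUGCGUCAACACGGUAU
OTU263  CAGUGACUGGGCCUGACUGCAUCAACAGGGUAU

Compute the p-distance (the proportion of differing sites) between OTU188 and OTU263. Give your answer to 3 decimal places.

The sequences differ at positions 2 (U/A), 15 (U/G), 16 (G/A), 17 (A/C), 21 (G/A), 28 (C/G).
There are 6 differences over 33 sites, so p = 6/33 = 0.182.

0.182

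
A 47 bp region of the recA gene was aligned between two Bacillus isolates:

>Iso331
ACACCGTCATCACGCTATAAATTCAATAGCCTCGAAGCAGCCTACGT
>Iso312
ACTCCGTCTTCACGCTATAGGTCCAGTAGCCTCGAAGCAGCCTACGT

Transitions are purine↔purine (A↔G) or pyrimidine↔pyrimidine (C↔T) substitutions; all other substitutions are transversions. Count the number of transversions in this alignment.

2

Differing sites — 3:A/T (Tv); 9:A/T (Tv); 20:A/G (Ti); 21:A/G (Ti); 23:T/C (Ti); 26:A/G (Ti).
Of the 6 differences, 4 transitions and 2 transversions, so the answer is 2.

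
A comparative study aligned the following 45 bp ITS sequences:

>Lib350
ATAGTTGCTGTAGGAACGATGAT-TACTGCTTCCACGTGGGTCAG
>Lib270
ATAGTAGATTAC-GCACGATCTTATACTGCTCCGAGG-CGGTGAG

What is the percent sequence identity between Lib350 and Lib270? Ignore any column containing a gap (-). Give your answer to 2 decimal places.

Excluding the 3 gap columns leaves 42 comparable sites.
The sequences differ at positions 6 (T/A), 8 (C/A), 10 (G/T), 11 (T/A), 12 (A/C), 15 (A/C), 21 (G/C), 22 (A/T), 32 (T/C), 34 (C/G), 36 (C/G), 39 (G/C), 43 (C/G).
29 of the 42 comparable sites match, so the percent identity is 29/42 × 100 = 69.05%.

69.05%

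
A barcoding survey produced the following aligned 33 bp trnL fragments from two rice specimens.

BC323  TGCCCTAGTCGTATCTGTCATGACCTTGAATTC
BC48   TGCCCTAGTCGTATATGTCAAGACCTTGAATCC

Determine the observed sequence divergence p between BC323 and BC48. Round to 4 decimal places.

0.0909

The sequences differ at positions 15 (C/A), 21 (T/A), 32 (T/C).
There are 3 differences over 33 sites, so p = 3/33 = 0.0909.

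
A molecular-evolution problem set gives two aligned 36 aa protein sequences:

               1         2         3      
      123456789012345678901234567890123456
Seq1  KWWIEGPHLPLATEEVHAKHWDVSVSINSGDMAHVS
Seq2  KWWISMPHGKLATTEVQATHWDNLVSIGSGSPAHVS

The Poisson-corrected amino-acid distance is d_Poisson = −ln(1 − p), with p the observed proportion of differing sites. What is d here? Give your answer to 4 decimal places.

0.4055

Differing sites — 5:E/S; 6:G/M; 9:L/G; 10:P/K; 14:E/T; 17:H/Q; 19:K/T; 23:V/N; 24:S/L; 28:N/G; 31:D/S; 32:M/P.
p = 12/36 = 0.333333.
d = −ln(1 − 0.333333) = −ln(0.666667) = 0.4055.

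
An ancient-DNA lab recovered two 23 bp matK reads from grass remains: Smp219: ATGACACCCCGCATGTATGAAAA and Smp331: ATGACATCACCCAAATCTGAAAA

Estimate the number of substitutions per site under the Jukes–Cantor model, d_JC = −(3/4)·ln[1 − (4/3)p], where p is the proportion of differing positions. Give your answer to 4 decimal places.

Differing sites — 7:C/T; 9:C/A; 11:G/C; 14:T/A; 15:G/A; 17:A/C.
p = 6/23 = 0.260870.
d = −0.75 · ln(1 − (4/3)·0.260870) = −0.75 · ln(0.652173) = −0.75 · (-0.427445) = 0.3206.

0.3206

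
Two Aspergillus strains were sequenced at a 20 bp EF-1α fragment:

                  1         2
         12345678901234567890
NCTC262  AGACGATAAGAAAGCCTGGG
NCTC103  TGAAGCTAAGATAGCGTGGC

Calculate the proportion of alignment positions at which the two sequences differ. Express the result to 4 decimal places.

Differing sites — 1:A/T; 4:C/A; 6:A/C; 12:A/T; 16:C/G; 20:G/C.
There are 6 differences over 20 sites, so p = 6/20 = 0.3000.

0.3000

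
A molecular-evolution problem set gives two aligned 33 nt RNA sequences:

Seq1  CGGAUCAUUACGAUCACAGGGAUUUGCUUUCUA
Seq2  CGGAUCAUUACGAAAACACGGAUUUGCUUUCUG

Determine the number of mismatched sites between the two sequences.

The sequences differ at positions 14 (U/A), 15 (C/A), 19 (G/C), 33 (A/G).
That gives 4 mismatches out of 33 aligned sites, so the Hamming distance is 4.

4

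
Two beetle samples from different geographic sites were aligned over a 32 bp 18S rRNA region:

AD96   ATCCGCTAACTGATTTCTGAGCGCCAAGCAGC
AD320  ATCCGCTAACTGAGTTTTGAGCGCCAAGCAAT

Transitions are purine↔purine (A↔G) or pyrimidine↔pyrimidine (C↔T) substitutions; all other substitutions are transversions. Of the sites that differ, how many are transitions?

3

The sequences differ at positions 14 (T/G, transversion), 17 (C/T, transition), 31 (G/A, transition), 32 (C/T, transition).
Of the 4 differences, 3 transitions and 1 transversion, so the answer is 3.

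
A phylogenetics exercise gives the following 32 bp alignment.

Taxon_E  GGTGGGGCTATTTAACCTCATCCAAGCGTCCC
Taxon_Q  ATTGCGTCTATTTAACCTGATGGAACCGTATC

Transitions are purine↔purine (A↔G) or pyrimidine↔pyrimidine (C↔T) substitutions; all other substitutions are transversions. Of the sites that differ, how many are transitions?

Mismatches occur at site 1 (G/A, transition), site 2 (G/T, transversion), site 5 (G/C, transversion), site 7 (G/T, transversion), site 19 (C/G, transversion), site 22 (C/G, transversion), site 23 (C/G, transversion), site 26 (G/C, transversion), site 30 (C/A, transversion), site 31 (C/T, transition).
Of the 10 differences, 2 transitions and 8 transversions, so the answer is 2.

2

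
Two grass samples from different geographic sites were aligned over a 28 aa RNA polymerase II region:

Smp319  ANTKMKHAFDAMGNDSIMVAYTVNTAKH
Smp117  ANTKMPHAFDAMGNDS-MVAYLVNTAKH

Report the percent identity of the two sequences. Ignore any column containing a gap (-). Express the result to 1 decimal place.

Excluding the 1 gap column leaves 27 comparable sites.
The sequences differ at positions 6 (K/P), 22 (T/L).
25 of the 27 comparable sites match, so the percent identity is 25/27 × 100 = 92.6%.

92.6%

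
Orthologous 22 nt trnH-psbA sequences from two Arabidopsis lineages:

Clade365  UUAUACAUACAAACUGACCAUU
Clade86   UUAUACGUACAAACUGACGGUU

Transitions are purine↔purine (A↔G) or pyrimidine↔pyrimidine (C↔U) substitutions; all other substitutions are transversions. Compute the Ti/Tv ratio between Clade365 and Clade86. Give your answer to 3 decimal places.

2.000

The sequences differ at positions 7 (A/G, transition), 19 (C/G, transversion), 20 (A/G, transition).
Of the 3 differences, 2 transitions and 1 transversion, so Ti/Tv = 2/1 = 2.000.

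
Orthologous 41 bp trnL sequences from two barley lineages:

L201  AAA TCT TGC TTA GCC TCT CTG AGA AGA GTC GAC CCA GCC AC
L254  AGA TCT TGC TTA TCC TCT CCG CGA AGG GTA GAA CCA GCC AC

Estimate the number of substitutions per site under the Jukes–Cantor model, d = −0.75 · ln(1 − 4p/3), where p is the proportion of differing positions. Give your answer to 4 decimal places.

Mismatches occur at site 2 (A→G), site 13 (G→T), site 20 (T→C), site 22 (A→C), site 27 (A→G), site 30 (C→A), site 33 (C→A).
p = 7/41 = 0.170732.
d = −0.75 · ln(1 − (4/3)·0.170732) = −0.75 · ln(0.772357) = −0.75 · (-0.258308) = 0.1937.

0.1937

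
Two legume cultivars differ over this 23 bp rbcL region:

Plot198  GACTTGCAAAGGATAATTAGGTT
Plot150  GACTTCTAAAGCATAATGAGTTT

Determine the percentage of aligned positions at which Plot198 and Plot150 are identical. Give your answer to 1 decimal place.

78.3%

Mismatches occur at site 6 (G↔C), site 7 (C↔T), site 12 (G↔C), site 18 (T↔G), site 21 (G↔T).
18 of the 23 sites match, so the percent identity is 18/23 × 100 = 78.3%.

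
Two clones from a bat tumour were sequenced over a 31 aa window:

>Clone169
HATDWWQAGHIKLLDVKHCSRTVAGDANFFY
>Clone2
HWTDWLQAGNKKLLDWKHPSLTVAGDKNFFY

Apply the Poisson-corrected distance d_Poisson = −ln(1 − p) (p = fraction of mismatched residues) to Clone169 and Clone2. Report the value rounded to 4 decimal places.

0.2985

Mismatches occur at site 2 (A↔W), site 6 (W↔L), site 10 (H↔N), site 11 (I↔K), site 16 (V↔W), site 19 (C↔P), site 21 (R↔L), site 27 (A↔K).
p = 8/31 = 0.258065.
d = −ln(1 − 0.258065) = −ln(0.741935) = 0.2985.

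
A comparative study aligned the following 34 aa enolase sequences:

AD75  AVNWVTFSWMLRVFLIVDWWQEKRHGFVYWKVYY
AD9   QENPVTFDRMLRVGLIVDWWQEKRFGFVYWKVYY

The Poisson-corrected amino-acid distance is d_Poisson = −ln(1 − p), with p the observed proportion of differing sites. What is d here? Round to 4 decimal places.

0.2305

Mismatches occur at site 1 (A→Q), site 2 (V→E), site 4 (W→P), site 8 (S→D), site 9 (W→R), site 14 (F→G), site 25 (H→F).
p = 7/34 = 0.205882.
d = −ln(1 − 0.205882) = −ln(0.794118) = 0.2305.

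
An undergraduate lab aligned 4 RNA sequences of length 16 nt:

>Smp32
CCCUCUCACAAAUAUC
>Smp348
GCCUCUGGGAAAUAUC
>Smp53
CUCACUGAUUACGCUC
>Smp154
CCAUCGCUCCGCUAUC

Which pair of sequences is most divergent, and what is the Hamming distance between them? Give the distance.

11

Pairwise Hamming distances:
  Smp32 vs Smp348: 4
  Smp32 vs Smp53: 8
  Smp32 vs Smp154: 6
  Smp348 vs Smp53: 9
  Smp348 vs Smp154: 9
  Smp53 vs Smp154: 11
The largest is 11, between Smp53 and Smp154.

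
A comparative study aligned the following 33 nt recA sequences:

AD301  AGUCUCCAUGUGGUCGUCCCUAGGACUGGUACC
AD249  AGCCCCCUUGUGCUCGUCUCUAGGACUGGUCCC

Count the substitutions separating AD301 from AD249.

6

The sequences differ at positions 3 (U/C), 5 (U/C), 8 (A/U), 13 (G/C), 19 (C/U), 31 (A/C).
That gives 6 mismatches out of 33 aligned sites, so the Hamming distance is 6.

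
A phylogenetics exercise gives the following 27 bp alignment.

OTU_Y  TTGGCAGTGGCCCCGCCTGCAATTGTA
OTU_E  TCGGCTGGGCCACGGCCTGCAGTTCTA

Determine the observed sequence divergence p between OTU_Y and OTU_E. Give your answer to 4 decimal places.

0.2963

The sequences differ at positions 2 (T/C), 6 (A/T), 8 (T/G), 10 (G/C), 12 (C/A), 14 (C/G), 22 (A/G), 25 (G/C).
There are 8 differences over 27 sites, so p = 8/27 = 0.2963.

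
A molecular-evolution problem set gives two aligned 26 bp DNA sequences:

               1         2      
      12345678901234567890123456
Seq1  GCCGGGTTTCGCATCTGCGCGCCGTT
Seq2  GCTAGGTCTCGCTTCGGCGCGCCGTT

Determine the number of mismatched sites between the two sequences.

5

The sequences differ at positions 3 (C/T), 4 (G/A), 8 (T/C), 13 (A/T), 16 (T/G).
That gives 5 mismatches out of 26 aligned sites, so the Hamming distance is 5.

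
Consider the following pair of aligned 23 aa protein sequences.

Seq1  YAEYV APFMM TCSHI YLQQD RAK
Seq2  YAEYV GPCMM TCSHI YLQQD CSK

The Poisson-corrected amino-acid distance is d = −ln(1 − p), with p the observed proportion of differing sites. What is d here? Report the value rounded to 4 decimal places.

0.1911

Mismatches occur at site 6 (A→G), site 8 (F→C), site 21 (R→C), site 22 (A→S).
p = 4/23 = 0.173913.
d = −ln(1 − 0.173913) = −ln(0.826087) = 0.1911.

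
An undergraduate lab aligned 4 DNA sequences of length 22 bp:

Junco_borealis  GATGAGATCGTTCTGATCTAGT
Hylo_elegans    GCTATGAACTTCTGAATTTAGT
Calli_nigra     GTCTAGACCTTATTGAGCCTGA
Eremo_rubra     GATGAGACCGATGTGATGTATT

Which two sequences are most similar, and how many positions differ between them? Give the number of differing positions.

Pairwise Hamming distances:
  Junco_borealis vs Hylo_elegans: 10
  Junco_borealis vs Calli_nigra: 11
  Junco_borealis vs Eremo_rubra: 5
  Hylo_elegans vs Calli_nigra: 13
  Hylo_elegans vs Eremo_rubra: 12
  Calli_nigra vs Eremo_rubra: 13
The smallest is 5, between Junco_borealis and Eremo_rubra.

5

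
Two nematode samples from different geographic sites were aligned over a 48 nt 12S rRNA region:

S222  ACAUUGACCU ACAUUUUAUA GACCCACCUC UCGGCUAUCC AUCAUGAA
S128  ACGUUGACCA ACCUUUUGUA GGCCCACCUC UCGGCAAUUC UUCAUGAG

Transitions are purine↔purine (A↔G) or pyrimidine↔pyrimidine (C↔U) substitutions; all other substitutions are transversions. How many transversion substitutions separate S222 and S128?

4

Mismatches occur at site 3 (A/G, transition), site 10 (U/A, transversion), site 13 (A/C, transversion), site 18 (A/G, transition), site 22 (A/G, transition), site 36 (U/A, transversion), site 39 (C/U, transition), site 41 (A/U, transversion), site 48 (A/G, transition).
Of the 9 differences, 5 transitions and 4 transversions, so the answer is 4.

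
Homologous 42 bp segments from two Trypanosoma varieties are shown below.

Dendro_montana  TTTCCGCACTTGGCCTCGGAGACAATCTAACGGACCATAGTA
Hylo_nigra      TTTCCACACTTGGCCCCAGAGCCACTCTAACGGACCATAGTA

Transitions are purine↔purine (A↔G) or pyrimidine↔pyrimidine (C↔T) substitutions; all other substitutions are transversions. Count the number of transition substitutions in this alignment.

3

The sequences differ at positions 6 (G/A, transition), 16 (T/C, transition), 18 (G/A, transition), 22 (A/C, transversion), 25 (A/C, transversion).
Of the 5 differences, 3 transitions and 2 transversions, so the answer is 3.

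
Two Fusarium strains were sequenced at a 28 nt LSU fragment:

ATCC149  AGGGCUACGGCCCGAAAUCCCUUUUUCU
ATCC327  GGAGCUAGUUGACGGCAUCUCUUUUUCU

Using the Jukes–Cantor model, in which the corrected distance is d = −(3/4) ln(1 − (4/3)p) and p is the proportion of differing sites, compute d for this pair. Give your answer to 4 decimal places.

0.4850

Differing sites — 1:A/G; 3:G/A; 8:C/G; 9:G/U; 10:G/U; 11:C/G; 12:C/A; 15:A/G; 16:A/C; 20:C/U.
p = 10/28 = 0.357143.
d = −0.75 · ln(1 − (4/3)·0.357143) = −0.75 · ln(0.523809) = −0.75 · (-0.646628) = 0.4850.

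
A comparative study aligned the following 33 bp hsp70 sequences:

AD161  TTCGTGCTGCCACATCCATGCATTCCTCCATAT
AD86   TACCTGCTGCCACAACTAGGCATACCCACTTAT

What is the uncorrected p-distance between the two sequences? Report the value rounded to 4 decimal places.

Differing sites — 2:T/A; 4:G/C; 15:T/A; 17:C/T; 19:T/G; 24:T/A; 27:T/C; 28:C/A; 30:A/T.
There are 9 differences over 33 sites, so p = 9/33 = 0.2727.

0.2727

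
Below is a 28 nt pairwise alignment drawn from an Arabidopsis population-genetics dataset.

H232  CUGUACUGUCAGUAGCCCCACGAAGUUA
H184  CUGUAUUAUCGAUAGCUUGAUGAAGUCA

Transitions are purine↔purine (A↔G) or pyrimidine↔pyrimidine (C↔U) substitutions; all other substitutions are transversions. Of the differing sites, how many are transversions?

The sequences differ at positions 6 (C/U, transition), 8 (G/A, transition), 11 (A/G, transition), 12 (G/A, transition), 17 (C/U, transition), 18 (C/U, transition), 19 (C/G, transversion), 21 (C/U, transition), 27 (U/C, transition).
Of the 9 differences, 8 transitions and 1 transversion, so the answer is 1.

1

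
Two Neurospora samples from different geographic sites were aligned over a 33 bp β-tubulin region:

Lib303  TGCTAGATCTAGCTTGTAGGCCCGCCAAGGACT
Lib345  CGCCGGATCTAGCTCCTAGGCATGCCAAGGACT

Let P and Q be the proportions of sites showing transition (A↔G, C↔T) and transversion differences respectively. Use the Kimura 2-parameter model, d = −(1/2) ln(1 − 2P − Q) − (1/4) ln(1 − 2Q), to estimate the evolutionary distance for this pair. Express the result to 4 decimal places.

0.2583

Mismatches occur at site 1 (T→C, transition), site 4 (T→C, transition), site 5 (A→G, transition), site 15 (T→C, transition), site 16 (G→C, transversion), site 22 (C→A, transversion), site 23 (C→T, transition).
Of the 7 differences, 5 transitions and 2 transversions over 33 sites: P = 5/33 = 0.151515, Q = 2/33 = 0.060606.
d = −0.5·ln(0.636364) − 0.25·ln(0.878788) = −0.5·(-0.451985) − 0.25·(-0.129212) = 0.2583.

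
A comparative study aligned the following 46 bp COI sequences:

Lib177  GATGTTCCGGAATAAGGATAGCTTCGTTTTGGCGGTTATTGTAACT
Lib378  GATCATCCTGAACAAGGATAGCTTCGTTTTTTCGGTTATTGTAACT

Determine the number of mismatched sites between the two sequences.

Differing sites — 4:G/C; 5:T/A; 9:G/T; 13:T/C; 31:G/T; 32:G/T.
That gives 6 mismatches out of 46 aligned sites, so the Hamming distance is 6.

6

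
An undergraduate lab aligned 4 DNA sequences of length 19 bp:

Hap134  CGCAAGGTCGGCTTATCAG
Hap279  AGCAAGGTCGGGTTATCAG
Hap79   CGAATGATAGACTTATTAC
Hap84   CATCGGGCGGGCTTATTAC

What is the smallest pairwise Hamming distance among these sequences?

2

Pairwise Hamming distances:
  Hap134 vs Hap279: 2
  Hap134 vs Hap79: 7
  Hap134 vs Hap84: 8
  Hap279 vs Hap79: 9
  Hap279 vs Hap84: 10
  Hap79 vs Hap84: 8
The smallest is 2, between Hap134 and Hap279.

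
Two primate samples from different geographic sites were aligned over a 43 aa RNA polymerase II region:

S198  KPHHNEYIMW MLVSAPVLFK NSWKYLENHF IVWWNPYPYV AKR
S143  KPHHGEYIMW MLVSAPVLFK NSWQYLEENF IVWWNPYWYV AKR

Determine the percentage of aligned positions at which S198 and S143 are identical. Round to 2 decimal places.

88.37%

Mismatches occur at site 5 (N↔G), site 24 (K↔Q), site 28 (N↔E), site 29 (H↔N), site 38 (P↔W).
38 of the 43 sites match, so the percent identity is 38/43 × 100 = 88.37%.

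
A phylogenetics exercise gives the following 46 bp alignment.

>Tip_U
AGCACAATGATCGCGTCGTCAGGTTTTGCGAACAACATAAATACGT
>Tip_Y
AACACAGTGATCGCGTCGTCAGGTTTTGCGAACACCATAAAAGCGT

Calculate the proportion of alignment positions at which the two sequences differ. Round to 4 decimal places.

Mismatches occur at site 2 (G↔A), site 7 (A↔G), site 35 (A↔C), site 42 (T↔A), site 43 (A↔G).
There are 5 differences over 46 sites, so p = 5/46 = 0.1087.

0.1087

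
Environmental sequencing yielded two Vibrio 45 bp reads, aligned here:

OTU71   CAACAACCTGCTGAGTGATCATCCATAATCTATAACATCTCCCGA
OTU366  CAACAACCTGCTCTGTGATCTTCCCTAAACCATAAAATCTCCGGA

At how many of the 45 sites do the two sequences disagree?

The sequences differ at positions 13 (G/C), 14 (A/T), 21 (A/T), 25 (A/C), 29 (T/A), 31 (T/C), 36 (C/A), 43 (C/G).
That gives 8 mismatches out of 45 aligned sites, so the Hamming distance is 8.

8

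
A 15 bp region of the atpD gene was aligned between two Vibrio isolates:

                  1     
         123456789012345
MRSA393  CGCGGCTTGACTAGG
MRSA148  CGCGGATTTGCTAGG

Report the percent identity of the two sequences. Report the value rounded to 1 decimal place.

Differing sites — 6:C/A; 9:G/T; 10:A/G.
12 of the 15 sites match, so the percent identity is 12/15 × 100 = 80.0%.

80.0%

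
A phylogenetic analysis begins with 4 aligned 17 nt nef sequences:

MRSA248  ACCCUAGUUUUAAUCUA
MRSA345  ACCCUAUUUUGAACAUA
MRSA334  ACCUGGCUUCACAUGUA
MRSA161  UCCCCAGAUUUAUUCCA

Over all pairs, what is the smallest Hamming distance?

4

Pairwise Hamming distances:
  MRSA248 vs MRSA345: 4
  MRSA248 vs MRSA334: 8
  MRSA248 vs MRSA161: 5
  MRSA345 vs MRSA334: 9
  MRSA345 vs MRSA161: 9
  MRSA334 vs MRSA161: 12
The smallest is 4, between MRSA248 and MRSA345.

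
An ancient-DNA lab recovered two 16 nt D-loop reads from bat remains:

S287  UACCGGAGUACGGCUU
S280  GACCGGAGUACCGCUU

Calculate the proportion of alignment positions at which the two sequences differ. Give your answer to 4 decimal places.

0.1250

Mismatches occur at site 1 (U↔G), site 12 (G↔C).
There are 2 differences over 16 sites, so p = 2/16 = 0.1250.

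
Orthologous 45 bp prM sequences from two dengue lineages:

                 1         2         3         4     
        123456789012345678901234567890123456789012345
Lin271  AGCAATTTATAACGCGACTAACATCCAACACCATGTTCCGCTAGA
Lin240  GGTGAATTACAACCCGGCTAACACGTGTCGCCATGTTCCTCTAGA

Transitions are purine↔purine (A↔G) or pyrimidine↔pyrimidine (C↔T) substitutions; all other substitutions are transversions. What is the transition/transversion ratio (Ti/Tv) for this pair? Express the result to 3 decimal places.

Differing sites — 1:A/G (Ti); 3:C/T (Ti); 4:A/G (Ti); 6:T/A (Tv); 10:T/C (Ti); 14:G/C (Tv); 17:A/G (Ti); 24:T/C (Ti); 25:C/G (Tv); 26:C/T (Ti); 27:A/G (Ti); 28:A/T (Tv); 30:A/G (Ti); 40:G/T (Tv).
Of the 14 differences, 9 transitions and 5 transversions, so Ti/Tv = 9/5 = 1.800.

1.800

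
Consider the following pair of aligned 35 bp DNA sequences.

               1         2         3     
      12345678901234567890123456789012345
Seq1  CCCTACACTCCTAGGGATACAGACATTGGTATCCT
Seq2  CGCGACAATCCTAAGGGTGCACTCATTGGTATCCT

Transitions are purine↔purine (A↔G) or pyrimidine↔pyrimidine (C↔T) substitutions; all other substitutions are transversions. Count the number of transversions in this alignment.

5

Differing sites — 2:C/G (Tv); 4:T/G (Tv); 8:C/A (Tv); 14:G/A (Ti); 17:A/G (Ti); 19:A/G (Ti); 22:G/C (Tv); 23:A/T (Tv).
Of the 8 differences, 3 transitions and 5 transversions, so the answer is 5.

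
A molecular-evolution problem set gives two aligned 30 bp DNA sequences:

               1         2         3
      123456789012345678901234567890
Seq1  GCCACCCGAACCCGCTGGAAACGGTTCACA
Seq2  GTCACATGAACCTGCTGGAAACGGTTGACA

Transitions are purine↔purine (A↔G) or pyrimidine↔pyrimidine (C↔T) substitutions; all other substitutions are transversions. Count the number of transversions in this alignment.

2

Differing sites — 2:C/T (Ti); 6:C/A (Tv); 7:C/T (Ti); 13:C/T (Ti); 27:C/G (Tv).
Of the 5 differences, 3 transitions and 2 transversions, so the answer is 2.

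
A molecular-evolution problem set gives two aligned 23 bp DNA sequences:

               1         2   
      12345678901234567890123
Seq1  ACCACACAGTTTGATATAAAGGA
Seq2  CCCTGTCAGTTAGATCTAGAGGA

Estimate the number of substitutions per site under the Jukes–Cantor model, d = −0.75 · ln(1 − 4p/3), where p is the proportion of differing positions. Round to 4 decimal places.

0.3904

The sequences differ at positions 1 (A/C), 4 (A/T), 5 (C/G), 6 (A/T), 12 (T/A), 16 (A/C), 19 (A/G).
p = 7/23 = 0.304348.
d = −0.75 · ln(1 − (4/3)·0.304348) = −0.75 · ln(0.594203) = −0.75 · (-0.520534) = 0.3904.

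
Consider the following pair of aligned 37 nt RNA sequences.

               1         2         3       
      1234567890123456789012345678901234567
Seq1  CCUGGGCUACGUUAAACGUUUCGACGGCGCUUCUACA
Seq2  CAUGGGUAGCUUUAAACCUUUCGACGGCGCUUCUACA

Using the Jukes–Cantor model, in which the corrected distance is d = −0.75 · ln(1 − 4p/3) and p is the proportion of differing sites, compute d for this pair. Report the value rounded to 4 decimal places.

0.1827

Differing sites — 2:C/A; 7:C/U; 8:U/A; 9:A/G; 11:G/U; 18:G/C.
p = 6/37 = 0.162162.
d = −0.75 · ln(1 − (4/3)·0.162162) = −0.75 · ln(0.783784) = −0.75 · (-0.243622) = 0.1827.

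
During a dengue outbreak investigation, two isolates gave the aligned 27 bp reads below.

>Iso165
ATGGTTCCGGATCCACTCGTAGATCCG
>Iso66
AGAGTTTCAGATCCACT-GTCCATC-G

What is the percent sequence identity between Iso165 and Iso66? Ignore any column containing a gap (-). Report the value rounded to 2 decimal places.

76.00%

Excluding the 2 gap columns leaves 25 comparable sites.
Mismatches occur at site 2 (T/G), site 3 (G/A), site 7 (C/T), site 9 (G/A), site 21 (A/C), site 22 (G/C).
19 of the 25 comparable sites match, so the percent identity is 19/25 × 100 = 76.00%.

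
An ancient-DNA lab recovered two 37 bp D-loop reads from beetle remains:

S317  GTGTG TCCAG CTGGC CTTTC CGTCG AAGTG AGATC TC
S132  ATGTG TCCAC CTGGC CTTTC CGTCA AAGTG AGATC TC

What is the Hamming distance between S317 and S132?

Differing sites — 1:G/A; 10:G/C; 25:G/A.
That gives 3 mismatches out of 37 aligned sites, so the Hamming distance is 3.

3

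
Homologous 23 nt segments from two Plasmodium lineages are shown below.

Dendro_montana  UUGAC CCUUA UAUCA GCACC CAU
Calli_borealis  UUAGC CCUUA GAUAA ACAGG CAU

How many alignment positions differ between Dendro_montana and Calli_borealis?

Mismatches occur at site 3 (G/A), site 4 (A/G), site 11 (U/G), site 14 (C/A), site 16 (G/A), site 19 (C/G), site 20 (C/G).
That gives 7 mismatches out of 23 aligned sites, so the Hamming distance is 7.

7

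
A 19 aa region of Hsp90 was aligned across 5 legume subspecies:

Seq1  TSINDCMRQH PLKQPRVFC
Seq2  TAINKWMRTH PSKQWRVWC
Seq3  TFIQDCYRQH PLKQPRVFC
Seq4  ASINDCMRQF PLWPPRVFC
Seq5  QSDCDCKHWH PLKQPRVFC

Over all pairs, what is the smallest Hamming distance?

3

Pairwise Hamming distances:
  Seq1 vs Seq2: 7
  Seq1 vs Seq3: 3
  Seq1 vs Seq4: 4
  Seq1 vs Seq5: 6
  Seq2 vs Seq3: 9
  Seq2 vs Seq4: 11
  Seq2 vs Seq5: 12
  Seq3 vs Seq4: 7
  Seq3 vs Seq5: 7
  Seq4 vs Seq5: 9
The smallest is 3, between Seq1 and Seq3.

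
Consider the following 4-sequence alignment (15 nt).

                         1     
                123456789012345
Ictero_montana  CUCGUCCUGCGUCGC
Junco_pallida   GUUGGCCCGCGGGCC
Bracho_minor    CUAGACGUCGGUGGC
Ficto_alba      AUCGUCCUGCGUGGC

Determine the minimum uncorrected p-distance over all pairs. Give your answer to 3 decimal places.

Pairwise Hamming distances:
  Ictero_montana vs Junco_pallida: 7
  Ictero_montana vs Bracho_minor: 6
  Ictero_montana vs Ficto_alba: 2
  Junco_pallida vs Bracho_minor: 9
  Junco_pallida vs Ficto_alba: 6
  Bracho_minor vs Ficto_alba: 6
The smallest is 2 mismatches, between Ictero_montana and Ficto_alba; p = 2/15 = 0.133.

0.133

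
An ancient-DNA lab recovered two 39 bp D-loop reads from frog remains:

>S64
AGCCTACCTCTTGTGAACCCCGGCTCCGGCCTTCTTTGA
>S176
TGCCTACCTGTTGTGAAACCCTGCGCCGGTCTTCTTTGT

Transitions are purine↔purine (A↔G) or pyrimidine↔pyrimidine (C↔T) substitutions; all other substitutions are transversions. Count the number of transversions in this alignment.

Mismatches occur at site 1 (A↔T, transversion), site 10 (C↔G, transversion), site 18 (C↔A, transversion), site 22 (G↔T, transversion), site 25 (T↔G, transversion), site 30 (C↔T, transition), site 39 (A↔T, transversion).
Of the 7 differences, 1 transition and 6 transversions, so the answer is 6.

6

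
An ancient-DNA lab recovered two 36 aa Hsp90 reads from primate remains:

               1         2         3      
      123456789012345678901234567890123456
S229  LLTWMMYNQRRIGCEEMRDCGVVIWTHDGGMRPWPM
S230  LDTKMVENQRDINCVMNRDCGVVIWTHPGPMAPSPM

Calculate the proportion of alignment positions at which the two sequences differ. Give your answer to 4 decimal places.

Differing sites — 2:L/D; 4:W/K; 6:M/V; 7:Y/E; 11:R/D; 13:G/N; 15:E/V; 16:E/M; 17:M/N; 28:D/P; 30:G/P; 32:R/A; 34:W/S.
There are 13 differences over 36 sites, so p = 13/36 = 0.3611.

0.3611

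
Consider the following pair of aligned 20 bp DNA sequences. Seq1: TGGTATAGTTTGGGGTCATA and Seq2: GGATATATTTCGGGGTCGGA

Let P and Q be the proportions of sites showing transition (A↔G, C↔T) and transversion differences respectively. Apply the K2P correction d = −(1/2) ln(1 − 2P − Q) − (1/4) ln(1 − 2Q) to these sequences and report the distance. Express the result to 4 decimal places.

0.3881

Differing sites — 1:T/G (Tv); 3:G/A (Ti); 8:G/T (Tv); 11:T/C (Ti); 18:A/G (Ti); 19:T/G (Tv).
Of the 6 differences, 3 transitions and 3 transversions over 20 sites: P = 3/20 = 0.150000, Q = 3/20 = 0.150000.
d = −0.5·ln(0.550000) − 0.25·ln(0.700000) = −0.5·(-0.597837) − 0.25·(-0.356675) = 0.3881.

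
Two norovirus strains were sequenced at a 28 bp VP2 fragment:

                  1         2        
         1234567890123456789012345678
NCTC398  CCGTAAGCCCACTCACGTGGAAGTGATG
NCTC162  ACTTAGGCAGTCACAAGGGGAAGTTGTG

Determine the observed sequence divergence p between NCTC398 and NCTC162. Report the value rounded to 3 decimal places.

Differing sites — 1:C/A; 3:G/T; 6:A/G; 9:C/A; 10:C/G; 11:A/T; 13:T/A; 16:C/A; 18:T/G; 25:G/T; 26:A/G.
There are 11 differences over 28 sites, so p = 11/28 = 0.393.

0.393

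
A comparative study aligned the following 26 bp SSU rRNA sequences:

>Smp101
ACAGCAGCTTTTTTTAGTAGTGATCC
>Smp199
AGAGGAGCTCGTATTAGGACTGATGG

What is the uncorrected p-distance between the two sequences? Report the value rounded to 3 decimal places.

0.346

The sequences differ at positions 2 (C/G), 5 (C/G), 10 (T/C), 11 (T/G), 13 (T/A), 18 (T/G), 20 (G/C), 25 (C/G), 26 (C/G).
There are 9 differences over 26 sites, so p = 9/26 = 0.346.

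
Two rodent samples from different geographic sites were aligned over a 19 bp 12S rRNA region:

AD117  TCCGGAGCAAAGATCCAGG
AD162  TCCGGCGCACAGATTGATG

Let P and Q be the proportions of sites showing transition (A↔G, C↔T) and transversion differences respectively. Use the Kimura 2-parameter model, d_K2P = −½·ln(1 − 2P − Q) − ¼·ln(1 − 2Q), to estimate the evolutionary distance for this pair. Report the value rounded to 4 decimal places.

Mismatches occur at site 6 (A→C, transversion), site 10 (A→C, transversion), site 15 (C→T, transition), site 16 (C→G, transversion), site 18 (G→T, transversion).
Of the 5 differences, 1 transition and 4 transversions over 19 sites: P = 1/19 = 0.052632, Q = 4/19 = 0.210526.
d = −0.5·ln(0.684210) − 0.25·ln(0.578948) = −0.5·(-0.379490) − 0.25·(-0.546543) = 0.3264.

0.3264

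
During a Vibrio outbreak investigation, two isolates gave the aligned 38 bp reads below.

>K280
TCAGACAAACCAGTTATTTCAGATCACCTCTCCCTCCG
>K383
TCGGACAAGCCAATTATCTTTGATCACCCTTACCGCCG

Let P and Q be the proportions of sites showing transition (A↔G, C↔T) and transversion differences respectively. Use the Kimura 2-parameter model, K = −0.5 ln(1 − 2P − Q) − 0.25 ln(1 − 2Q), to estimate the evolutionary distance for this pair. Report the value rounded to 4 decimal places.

Mismatches occur at site 3 (A↔G, transition), site 9 (A↔G, transition), site 13 (G↔A, transition), site 18 (T↔C, transition), site 20 (C↔T, transition), site 21 (A↔T, transversion), site 29 (T↔C, transition), site 30 (C↔T, transition), site 32 (C↔A, transversion), site 35 (T↔G, transversion).
Of the 10 differences, 7 transitions and 3 transversions over 38 sites: P = 7/38 = 0.184211, Q = 3/38 = 0.078947.
d = −0.5·ln(0.552631) − 0.25·ln(0.842106) = −0.5·(-0.593065) − 0.25·(-0.171849) = 0.3395.

0.3395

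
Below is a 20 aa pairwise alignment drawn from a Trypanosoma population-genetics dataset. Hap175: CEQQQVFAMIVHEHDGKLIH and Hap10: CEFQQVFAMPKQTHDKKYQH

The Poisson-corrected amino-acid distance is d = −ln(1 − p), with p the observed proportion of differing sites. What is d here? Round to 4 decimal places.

Differing sites — 3:Q/F; 10:I/P; 11:V/K; 12:H/Q; 13:E/T; 16:G/K; 18:L/Y; 19:I/Q.
p = 8/20 = 0.400000.
d = −ln(1 − 0.400000) = −ln(0.600000) = 0.5108.

0.5108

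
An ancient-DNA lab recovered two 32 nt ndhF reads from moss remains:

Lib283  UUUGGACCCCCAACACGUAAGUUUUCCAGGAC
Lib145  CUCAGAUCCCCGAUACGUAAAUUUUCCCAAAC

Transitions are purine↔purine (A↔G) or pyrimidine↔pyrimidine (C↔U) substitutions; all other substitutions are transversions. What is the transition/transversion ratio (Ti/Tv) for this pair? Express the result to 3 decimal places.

9.000

Differing sites — 1:U/C (Ti); 3:U/C (Ti); 4:G/A (Ti); 7:C/U (Ti); 12:A/G (Ti); 14:C/U (Ti); 21:G/A (Ti); 28:A/C (Tv); 29:G/A (Ti); 30:G/A (Ti).
Of the 10 differences, 9 transitions and 1 transversion, so Ti/Tv = 9/1 = 9.000.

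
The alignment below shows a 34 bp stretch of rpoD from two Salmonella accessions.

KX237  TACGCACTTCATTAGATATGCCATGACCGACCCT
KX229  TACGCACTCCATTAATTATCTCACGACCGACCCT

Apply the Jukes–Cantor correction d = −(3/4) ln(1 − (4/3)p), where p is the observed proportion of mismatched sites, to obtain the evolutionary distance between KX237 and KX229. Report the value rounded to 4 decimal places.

0.2012

Differing sites — 9:T/C; 15:G/A; 16:A/T; 20:G/C; 21:C/T; 24:T/C.
p = 6/34 = 0.176471.
d = −0.75 · ln(1 − (4/3)·0.176471) = −0.75 · ln(0.764705) = −0.75 · (-0.268265) = 0.2012.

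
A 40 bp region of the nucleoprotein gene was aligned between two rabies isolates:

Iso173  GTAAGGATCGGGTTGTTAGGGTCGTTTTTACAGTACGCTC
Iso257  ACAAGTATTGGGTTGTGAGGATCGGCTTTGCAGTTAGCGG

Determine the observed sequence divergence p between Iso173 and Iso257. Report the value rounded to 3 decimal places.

0.325

The sequences differ at positions 1 (G/A), 2 (T/C), 6 (G/T), 9 (C/T), 17 (T/G), 21 (G/A), 25 (T/G), 26 (T/C), 30 (A/G), 35 (A/T), 36 (C/A), 39 (T/G), 40 (C/G).
There are 13 differences over 40 sites, so p = 13/40 = 0.325.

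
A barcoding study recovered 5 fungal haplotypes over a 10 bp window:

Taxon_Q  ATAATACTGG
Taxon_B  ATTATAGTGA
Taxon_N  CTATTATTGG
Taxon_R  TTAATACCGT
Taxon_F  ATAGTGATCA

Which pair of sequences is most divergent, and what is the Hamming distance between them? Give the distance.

Pairwise Hamming distances:
  Taxon_Q vs Taxon_B: 3
  Taxon_Q vs Taxon_N: 3
  Taxon_Q vs Taxon_R: 3
  Taxon_Q vs Taxon_F: 5
  Taxon_B vs Taxon_N: 5
  Taxon_B vs Taxon_R: 5
  Taxon_B vs Taxon_F: 5
  Taxon_N vs Taxon_R: 5
  Taxon_N vs Taxon_F: 6
  Taxon_R vs Taxon_F: 7
The largest is 7, between Taxon_R and Taxon_F.

7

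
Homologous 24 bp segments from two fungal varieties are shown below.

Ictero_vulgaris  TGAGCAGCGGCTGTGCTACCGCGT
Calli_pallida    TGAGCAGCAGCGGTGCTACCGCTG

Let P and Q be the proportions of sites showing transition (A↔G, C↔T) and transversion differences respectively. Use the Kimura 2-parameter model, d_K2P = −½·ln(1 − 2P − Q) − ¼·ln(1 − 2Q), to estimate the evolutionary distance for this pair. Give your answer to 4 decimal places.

The sequences differ at positions 9 (G/A, transition), 12 (T/G, transversion), 23 (G/T, transversion), 24 (T/G, transversion).
Of the 4 differences, 1 transition and 3 transversions over 24 sites: P = 1/24 = 0.041667, Q = 3/24 = 0.125000.
d = −0.5·ln(0.791666) − 0.25·ln(0.750000) = −0.5·(-0.233616) − 0.25·(-0.287682) = 0.1887.

0.1887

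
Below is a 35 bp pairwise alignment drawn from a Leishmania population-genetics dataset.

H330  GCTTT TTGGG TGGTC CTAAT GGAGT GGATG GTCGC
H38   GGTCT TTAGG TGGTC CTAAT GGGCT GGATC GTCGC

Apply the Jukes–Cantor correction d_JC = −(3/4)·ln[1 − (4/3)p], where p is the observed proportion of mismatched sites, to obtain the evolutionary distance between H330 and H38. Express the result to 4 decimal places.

Differing sites — 2:C/G; 4:T/C; 8:G/A; 23:A/G; 24:G/C; 30:G/C.
p = 6/35 = 0.171429.
d = −0.75 · ln(1 − (4/3)·0.171429) = −0.75 · ln(0.771428) = −0.75 · (-0.259512) = 0.1946.

0.1946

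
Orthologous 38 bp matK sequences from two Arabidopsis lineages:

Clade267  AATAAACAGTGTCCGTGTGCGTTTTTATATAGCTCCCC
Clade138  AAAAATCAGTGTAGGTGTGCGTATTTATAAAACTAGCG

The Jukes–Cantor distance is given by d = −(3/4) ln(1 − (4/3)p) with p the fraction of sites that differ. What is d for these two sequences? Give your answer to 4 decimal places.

0.3241

Differing sites — 3:T/A; 6:A/T; 13:C/A; 14:C/G; 23:T/A; 30:T/A; 32:G/A; 35:C/A; 36:C/G; 38:C/G.
p = 10/38 = 0.263158.
d = −0.75 · ln(1 − (4/3)·0.263158) = −0.75 · ln(0.649123) = −0.75 · (-0.432133) = 0.3241.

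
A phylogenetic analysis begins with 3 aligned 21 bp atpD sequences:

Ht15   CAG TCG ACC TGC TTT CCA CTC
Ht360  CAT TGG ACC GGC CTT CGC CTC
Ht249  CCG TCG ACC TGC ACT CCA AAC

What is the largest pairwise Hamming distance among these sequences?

10

Pairwise Hamming distances:
  Ht15 vs Ht360: 6
  Ht15 vs Ht249: 5
  Ht360 vs Ht249: 10
The largest is 10, between Ht360 and Ht249.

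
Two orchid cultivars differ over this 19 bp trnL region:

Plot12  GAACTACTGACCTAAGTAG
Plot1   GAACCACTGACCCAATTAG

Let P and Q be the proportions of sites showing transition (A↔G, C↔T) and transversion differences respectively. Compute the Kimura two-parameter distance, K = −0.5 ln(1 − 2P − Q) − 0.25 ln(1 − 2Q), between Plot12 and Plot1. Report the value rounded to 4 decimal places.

Differing sites — 5:T/C (Ti); 13:T/C (Ti); 16:G/T (Tv).
Of the 3 differences, 2 transitions and 1 transversion over 19 sites: P = 2/19 = 0.105263, Q = 1/19 = 0.052632.
d = −0.5·ln(0.736842) − 0.25·ln(0.894736) = −0.5·(-0.305382) − 0.25·(-0.111227) = 0.1805.

0.1805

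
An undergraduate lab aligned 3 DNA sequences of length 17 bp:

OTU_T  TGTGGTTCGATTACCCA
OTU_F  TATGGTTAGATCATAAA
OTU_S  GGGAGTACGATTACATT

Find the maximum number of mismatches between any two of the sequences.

10

Pairwise Hamming distances:
  OTU_T vs OTU_F: 6
  OTU_T vs OTU_S: 7
  OTU_F vs OTU_S: 10
The largest is 10, between OTU_F and OTU_S.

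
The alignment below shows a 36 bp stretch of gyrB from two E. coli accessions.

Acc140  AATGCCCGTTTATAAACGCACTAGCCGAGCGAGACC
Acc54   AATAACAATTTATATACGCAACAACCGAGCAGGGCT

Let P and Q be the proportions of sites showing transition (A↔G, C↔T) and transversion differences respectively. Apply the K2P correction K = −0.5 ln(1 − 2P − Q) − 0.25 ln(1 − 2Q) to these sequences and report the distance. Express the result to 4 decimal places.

0.4683

The sequences differ at positions 4 (G/A, transition), 5 (C/A, transversion), 7 (C/A, transversion), 8 (G/A, transition), 15 (A/T, transversion), 21 (C/A, transversion), 22 (T/C, transition), 24 (G/A, transition), 31 (G/A, transition), 32 (A/G, transition), 34 (A/G, transition), 36 (C/T, transition).
Of the 12 differences, 8 transitions and 4 transversions over 36 sites: P = 8/36 = 0.222222, Q = 4/36 = 0.111111.
d = −0.5·ln(0.444445) − 0.25·ln(0.777778) = −0.5·(-0.810929) − 0.25·(-0.251314) = 0.4683.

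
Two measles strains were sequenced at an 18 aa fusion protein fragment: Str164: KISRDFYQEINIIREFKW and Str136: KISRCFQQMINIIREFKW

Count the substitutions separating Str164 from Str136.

Mismatches occur at site 5 (D/C), site 7 (Y/Q), site 9 (E/M).
That gives 3 mismatches out of 18 aligned sites, so the Hamming distance is 3.

3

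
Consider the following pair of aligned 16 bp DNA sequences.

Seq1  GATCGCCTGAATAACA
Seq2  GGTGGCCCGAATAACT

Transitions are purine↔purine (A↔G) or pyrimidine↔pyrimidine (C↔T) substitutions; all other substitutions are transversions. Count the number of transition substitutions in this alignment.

Differing sites — 2:A/G (Ti); 4:C/G (Tv); 8:T/C (Ti); 16:A/T (Tv).
Of the 4 differences, 2 transitions and 2 transversions, so the answer is 2.

2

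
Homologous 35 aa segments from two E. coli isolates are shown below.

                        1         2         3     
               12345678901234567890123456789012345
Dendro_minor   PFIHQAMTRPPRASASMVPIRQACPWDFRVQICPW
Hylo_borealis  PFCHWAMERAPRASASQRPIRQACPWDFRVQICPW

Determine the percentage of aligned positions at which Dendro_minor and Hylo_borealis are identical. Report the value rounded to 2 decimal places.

Mismatches occur at site 3 (I→C), site 5 (Q→W), site 8 (T→E), site 10 (P→A), site 17 (M→Q), site 18 (V→R).
29 of the 35 sites match, so the percent identity is 29/35 × 100 = 82.86%.

82.86%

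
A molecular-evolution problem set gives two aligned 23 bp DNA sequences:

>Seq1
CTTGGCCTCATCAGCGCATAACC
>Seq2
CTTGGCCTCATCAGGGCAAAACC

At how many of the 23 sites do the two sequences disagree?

2

The sequences differ at positions 15 (C/G), 19 (T/A).
That gives 2 mismatches out of 23 aligned sites, so the Hamming distance is 2.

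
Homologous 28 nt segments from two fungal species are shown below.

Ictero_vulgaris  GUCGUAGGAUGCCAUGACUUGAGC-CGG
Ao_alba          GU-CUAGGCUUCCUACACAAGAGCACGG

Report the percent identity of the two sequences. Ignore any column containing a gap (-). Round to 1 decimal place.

Excluding the 2 gap columns leaves 26 comparable sites.
Mismatches occur at site 4 (G→C), site 9 (A→C), site 11 (G→U), site 14 (A→U), site 15 (U→A), site 16 (G→C), site 19 (U→A), site 20 (U→A).
18 of the 26 comparable sites match, so the percent identity is 18/26 × 100 = 69.2%.

69.2%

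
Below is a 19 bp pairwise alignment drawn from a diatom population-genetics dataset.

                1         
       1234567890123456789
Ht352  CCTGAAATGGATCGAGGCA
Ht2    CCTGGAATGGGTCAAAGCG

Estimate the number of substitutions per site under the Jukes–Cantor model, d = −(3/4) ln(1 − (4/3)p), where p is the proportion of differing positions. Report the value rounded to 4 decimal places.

0.3241

Differing sites — 5:A/G; 11:A/G; 14:G/A; 16:G/A; 19:A/G.
p = 5/19 = 0.263158.
d = −0.75 · ln(1 − (4/3)·0.263158) = −0.75 · ln(0.649123) = −0.75 · (-0.432133) = 0.3241.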